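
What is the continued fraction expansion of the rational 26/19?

[1; 2, 1, 2, 2]

Run the Euclidean algorithm on 26 and 19; the successive quotients are the partial quotients a_0, a_1, ... (each step inverts the fractional part left over by the previous one):
  26 = 1*19 + 7, so a_0 = 1.
  19 = 2*7 + 5, so a_1 = 2.
  7 = 1*5 + 2, so a_2 = 1.
  5 = 2*2 + 1, so a_3 = 2.
  2 = 2*1 + 0, so a_4 = 2.
The remainder reaches 0 after 5 divisions, so the expansion has 5 partial quotients, read off in order.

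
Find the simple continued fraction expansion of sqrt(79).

[8; (1, 7, 1, 16)]

Write x_i = (sqrt(79) + m_i)/d_i with (m_0, d_0) = (0, 1). a_0 = floor(sqrt(79)) = 8, since 8^2 = 64 <= 79 < 81 = 9^2.
Iterate m_{i+1} = d_i*a_i - m_i, d_{i+1} = (79 - m_{i+1}^2)/d_i, a_{i+1} = floor((a_0 + m_{i+1})/d_{i+1}):
  m_1 = 1*8 - 0 = 8, d_1 = (79 - 8^2)/1 = 15/1 = 15, a_1 = floor((8 + 8)/15) = 1.
  m_2 = 15*1 - 8 = 7, d_2 = (79 - 7^2)/15 = 30/15 = 2, a_2 = floor((8 + 7)/2) = 7.
  m_3 = 2*7 - 7 = 7, d_3 = (79 - 7^2)/2 = 30/2 = 15, a_3 = floor((8 + 7)/15) = 1.
  m_4 = 15*1 - 7 = 8, d_4 = (79 - 8^2)/15 = 15/15 = 1, a_4 = floor((8 + 8)/1) = 16.
  m_5 = 1*16 - 8 = 8, d_5 = (79 - 8^2)/1 = 15/1 = 15: (m_5, d_5) = (m_1, d_1) = (8, 15), so from here the quotients repeat a_1, ..., a_4; the period length is 4.
Hence the expansion of sqrt(79) is a_0 = 8 followed by the repeating block 1, 7, 1, 16 (period 4).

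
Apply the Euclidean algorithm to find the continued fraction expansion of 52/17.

[3; 17]

Run the Euclidean algorithm on 52 and 17; the successive quotients are the partial quotients a_0, a_1, ... (each step inverts the fractional part left over by the previous one):
  52 = 3*17 + 1, so a_0 = 3.
  17 = 17*1 + 0, so a_1 = 17.
The remainder reaches 0 after 2 divisions, so the expansion has 2 partial quotients, read off in order.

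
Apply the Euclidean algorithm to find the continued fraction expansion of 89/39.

[2; 3, 1, 1, 5]

Run the Euclidean algorithm on 89 and 39; the successive quotients are the partial quotients a_0, a_1, ... (each step inverts the fractional part left over by the previous one):
  89 = 2*39 + 11, so a_0 = 2.
  39 = 3*11 + 6, so a_1 = 3.
  11 = 1*6 + 5, so a_2 = 1.
  6 = 1*5 + 1, so a_3 = 1.
  5 = 5*1 + 0, so a_4 = 5.
The remainder reaches 0 after 5 divisions, so the expansion has 5 partial quotients, read off in order.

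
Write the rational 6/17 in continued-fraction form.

[0; 2, 1, 5]

Run the Euclidean algorithm on 6 and 17; the successive quotients are the partial quotients a_0, a_1, ... (each step inverts the fractional part left over by the previous one):
  6 = 0*17 + 6, so a_0 = 0.
  17 = 2*6 + 5, so a_1 = 2.
  6 = 1*5 + 1, so a_2 = 1.
  5 = 5*1 + 0, so a_3 = 5.
The remainder reaches 0 after 4 divisions, so the expansion has 4 partial quotients, read off in order.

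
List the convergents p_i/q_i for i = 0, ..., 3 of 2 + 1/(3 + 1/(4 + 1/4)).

2/1, 7/3, 30/13, 127/55

Using the convergent recurrence p_i = a_i*p_{i-1} + p_{i-2}, q_i = a_i*q_{i-1} + q_{i-2} with p_{-2}=0, p_{-1}=1, q_{-2}=1, q_{-1}=0:
  i=0: a_0=2, p_0 = 2*1 + 0 = 2, q_0 = 2*0 + 1 = 1.
  i=1: a_1=3, p_1 = 3*2 + 1 = 7, q_1 = 3*1 + 0 = 3.
  i=2: a_2=4, p_2 = 4*7 + 2 = 30, q_2 = 4*3 + 1 = 13.
  i=3: a_3=4, p_3 = 4*30 + 7 = 127, q_3 = 4*13 + 3 = 55.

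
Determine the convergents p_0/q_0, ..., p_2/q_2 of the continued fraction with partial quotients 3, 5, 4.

3/1, 16/5, 67/21

Using the convergent recurrence p_i = a_i*p_{i-1} + p_{i-2}, q_i = a_i*q_{i-1} + q_{i-2} with p_{-2}=0, p_{-1}=1, q_{-2}=1, q_{-1}=0:
  i=0: a_0=3, p_0 = 3*1 + 0 = 3, q_0 = 3*0 + 1 = 1.
  i=1: a_1=5, p_1 = 5*3 + 1 = 16, q_1 = 5*1 + 0 = 5.
  i=2: a_2=4, p_2 = 4*16 + 3 = 67, q_2 = 4*5 + 1 = 21.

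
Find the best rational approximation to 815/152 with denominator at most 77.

252/47

Expand x = 815/152 as a continued fraction with the Euclidean algorithm:
  815 = 5*152 + 55, so a_0 = 5.
  152 = 2*55 + 42, so a_1 = 2.
  55 = 1*42 + 13, so a_2 = 1.
  42 = 3*13 + 3, so a_3 = 3.
  13 = 4*3 + 1, so a_4 = 4.
  3 = 3*1 + 0, so a_5 = 3.
so x = [5; 2, 1, 3, 4, 3].
Convergents (p_i = a_i*p_{i-1} + p_{i-2}, q_i = a_i*q_{i-1} + q_{i-2} with p_{-2}=0, p_{-1}=1, q_{-2}=1, q_{-1}=0), until the denominator exceeds 77:
  i=0: a_0=5, p_0 = 5*1 + 0 = 5, q_0 = 5*0 + 1 = 1.
  i=1: a_1=2, p_1 = 2*5 + 1 = 11, q_1 = 2*1 + 0 = 2.
  i=2: a_2=1, p_2 = 1*11 + 5 = 16, q_2 = 1*2 + 1 = 3.
  i=3: a_3=3, p_3 = 3*16 + 11 = 59, q_3 = 3*3 + 2 = 11.
  i=4: a_4=4, p_4 = 4*59 + 16 = 252, q_4 = 4*11 + 3 = 47.
  i=5: a_5=3, p_5 = 3*252 + 59 = 815, q_5 = 3*47 + 11 = 152.
q_5 = 152 > 77, so the last convergent with denominator <= 77 is p_4/q_4 = 252/47.
The closest fraction with denominator <= 77 is either p_4/q_4 or the intermediate fraction (k*p_4 + p_3)/(k*q_4 + q_3) with the largest k >= 1 whose denominator stays <= 77; these approach x as k grows, and every other convergent or intermediate fraction in range is farther away.
Largest k: floor((77 - q_3)/q_4) = floor((77 - 11)/47) = 1.
That gives (1*252 + 59)/(1*47 + 11) = 311/58.
Compare the errors: |x - 252/47| = |815*47 - 252*152|/(152*47) = 1/7144, and |x - 311/58| = |815*58 - 311*152|/(152*58) = 2/8816.
Cross-multiplying, 1*8816 = 8816 < 14288 = 2*7144, so 1/7144 is smaller: the convergent 252/47 is closer to x than 311/58.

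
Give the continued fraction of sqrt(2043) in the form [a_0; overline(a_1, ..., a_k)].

Write x_i = (sqrt(2043) + m_i)/d_i with (m_0, d_0) = (0, 1). a_0 = floor(sqrt(2043)) = 45, since 45^2 = 2025 <= 2043 < 2116 = 46^2.
Iterate m_{i+1} = d_i*a_i - m_i, d_{i+1} = (2043 - m_{i+1}^2)/d_i, a_{i+1} = floor((a_0 + m_{i+1})/d_{i+1}):
  m_1 = 1*45 - 0 = 45, d_1 = (2043 - 45^2)/1 = 18/1 = 18, a_1 = floor((45 + 45)/18) = 5.
  m_2 = 18*5 - 45 = 45, d_2 = (2043 - 45^2)/18 = 18/18 = 1, a_2 = floor((45 + 45)/1) = 90.
  m_3 = 1*90 - 45 = 45, d_3 = (2043 - 45^2)/1 = 18/1 = 18: (m_3, d_3) = (m_1, d_1) = (45, 18), so from here the quotients repeat a_1, a_2; the period length is 2.
Hence the expansion of sqrt(2043) is a_0 = 45 followed by the repeating block 5, 90 (period 2).

[45; overline(5, 90)]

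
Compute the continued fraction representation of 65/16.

Run the Euclidean algorithm on 65 and 16; the successive quotients are the partial quotients a_0, a_1, ... (each step inverts the fractional part left over by the previous one):
  65 = 4*16 + 1, so a_0 = 4.
  16 = 16*1 + 0, so a_1 = 16.
The remainder reaches 0 after 2 divisions, so the expansion has 2 partial quotients, read off in order.

[4; 16]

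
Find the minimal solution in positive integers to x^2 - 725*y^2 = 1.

First expand sqrt(725) as a continued fraction. With x_i = (sqrt(725) + m_i)/d_i and (m_0, d_0) = (0, 1): a_0 = floor(sqrt(725)) = 26, since 26^2 = 676 <= 725 < 729 = 27^2.
Iterate m_{i+1} = d_i*a_i - m_i, d_{i+1} = (725 - m_{i+1}^2)/d_i, a_{i+1} = floor((a_0 + m_{i+1})/d_{i+1}):
  m_1 = 1*26 - 0 = 26, d_1 = (725 - 26^2)/1 = 49/1 = 49, a_1 = floor((26 + 26)/49) = 1.
  m_2 = 49*1 - 26 = 23, d_2 = (725 - 23^2)/49 = 196/49 = 4, a_2 = floor((26 + 23)/4) = 12.
  m_3 = 4*12 - 23 = 25, d_3 = (725 - 25^2)/4 = 100/4 = 25, a_3 = floor((26 + 25)/25) = 2.
  m_4 = 25*2 - 25 = 25, d_4 = (725 - 25^2)/25 = 100/25 = 4, a_4 = floor((26 + 25)/4) = 12.
  m_5 = 4*12 - 25 = 23, d_5 = (725 - 23^2)/4 = 196/4 = 49, a_5 = floor((26 + 23)/49) = 1.
  m_6 = 49*1 - 23 = 26, d_6 = (725 - 26^2)/49 = 49/49 = 1, a_6 = floor((26 + 26)/1) = 52.
  m_7 = 1*52 - 26 = 26, d_7 = (725 - 26^2)/1 = 49/1 = 49: (m_7, d_7) = (m_1, d_1) = (26, 49), so from here the quotients repeat a_1, ..., a_6; the period length is 6.
So sqrt(725) = [26; (1, 12, 2, 12, 1, 52)] with period length k = 6.
k is even, so the fundamental solution of x^2 - 725y^2 = 1 is (p_{k-1}, q_{k-1}) = (p_5, q_5); compute convergents through index 5.
Convergents (p_i = a_i*p_{i-1} + p_{i-2}, q_i = a_i*q_{i-1} + q_{i-2} with p_{-2}=0, p_{-1}=1, q_{-2}=1, q_{-1}=0):
  i=0: a_0=26, p_0 = 26*1 + 0 = 26, q_0 = 26*0 + 1 = 1.
  i=1: a_1=1, p_1 = 1*26 + 1 = 27, q_1 = 1*1 + 0 = 1.
  i=2: a_2=12, p_2 = 12*27 + 26 = 350, q_2 = 12*1 + 1 = 13.
  i=3: a_3=2, p_3 = 2*350 + 27 = 727, q_3 = 2*13 + 1 = 27.
  i=4: a_4=12, p_4 = 12*727 + 350 = 9074, q_4 = 12*27 + 13 = 337.
  i=5: a_5=1, p_5 = 1*9074 + 727 = 9801, q_5 = 1*337 + 27 = 364.
Check: 9801^2 - 725*364^2 = 96059601 - 96059600 = 1, so (x, y) = (9801, 364) solves the equation, and by the theorem it is the least positive solution.

(x, y) = (9801, 364)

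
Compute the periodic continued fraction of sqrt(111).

[10; (1, 1, 6, 1, 1, 20)]

Write x_i = (sqrt(111) + m_i)/d_i with (m_0, d_0) = (0, 1). a_0 = floor(sqrt(111)) = 10, since 10^2 = 100 <= 111 < 121 = 11^2.
Iterate m_{i+1} = d_i*a_i - m_i, d_{i+1} = (111 - m_{i+1}^2)/d_i, a_{i+1} = floor((a_0 + m_{i+1})/d_{i+1}):
  m_1 = 1*10 - 0 = 10, d_1 = (111 - 10^2)/1 = 11/1 = 11, a_1 = floor((10 + 10)/11) = 1.
  m_2 = 11*1 - 10 = 1, d_2 = (111 - 1^2)/11 = 110/11 = 10, a_2 = floor((10 + 1)/10) = 1.
  m_3 = 10*1 - 1 = 9, d_3 = (111 - 9^2)/10 = 30/10 = 3, a_3 = floor((10 + 9)/3) = 6.
  m_4 = 3*6 - 9 = 9, d_4 = (111 - 9^2)/3 = 30/3 = 10, a_4 = floor((10 + 9)/10) = 1.
  m_5 = 10*1 - 9 = 1, d_5 = (111 - 1^2)/10 = 110/10 = 11, a_5 = floor((10 + 1)/11) = 1.
  m_6 = 11*1 - 1 = 10, d_6 = (111 - 10^2)/11 = 11/11 = 1, a_6 = floor((10 + 10)/1) = 20.
  m_7 = 1*20 - 10 = 10, d_7 = (111 - 10^2)/1 = 11/1 = 11: (m_7, d_7) = (m_1, d_1) = (10, 11), so from here the quotients repeat a_1, ..., a_6; the period length is 6.
Hence the expansion of sqrt(111) is a_0 = 10 followed by the repeating block 1, 1, 6, 1, 1, 20 (period 6).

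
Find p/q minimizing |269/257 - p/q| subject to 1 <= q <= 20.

21/20

Expand x = 269/257 as a continued fraction with the Euclidean algorithm:
  269 = 1*257 + 12, so a_0 = 1.
  257 = 21*12 + 5, so a_1 = 21.
  12 = 2*5 + 2, so a_2 = 2.
  5 = 2*2 + 1, so a_3 = 2.
  2 = 2*1 + 0, so a_4 = 2.
so x = [1; 21, 2, 2, 2].
Convergents (p_i = a_i*p_{i-1} + p_{i-2}, q_i = a_i*q_{i-1} + q_{i-2} with p_{-2}=0, p_{-1}=1, q_{-2}=1, q_{-1}=0), until the denominator exceeds 20:
  i=0: a_0=1, p_0 = 1*1 + 0 = 1, q_0 = 1*0 + 1 = 1.
  i=1: a_1=21, p_1 = 21*1 + 1 = 22, q_1 = 21*1 + 0 = 21.
q_1 = 21 > 20, so the last convergent with denominator <= 20 is p_0/q_0 = 1/1.
The closest fraction with denominator <= 20 is either p_0/q_0 or the intermediate fraction (k*p_0 + p_{-1})/(k*q_0 + q_{-1}) with the largest k >= 1 whose denominator stays <= 20; these approach x as k grows, and every other convergent or intermediate fraction in range is farther away.
Largest k: floor((20 - q_{-1})/q_0) = floor((20 - 0)/1) = 20 (using the seeds p_{-1} = 1, q_{-1} = 0).
That gives (20*1 + 1)/(20*1 + 0) = 21/20.
Compare the errors: |x - 1/1| = |269*1 - 1*257|/(257*1) = 12/257, and |x - 21/20| = |269*20 - 21*257|/(257*20) = 17/5140.
Cross-multiplying, 17*257 = 4369 < 61680 = 12*5140, so 17/5140 is smaller: the intermediate fraction 21/20 is closer to x than 1/1.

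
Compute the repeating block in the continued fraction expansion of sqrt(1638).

[40; (2, 8, 2, 80)]

Write x_i = (sqrt(1638) + m_i)/d_i with (m_0, d_0) = (0, 1). a_0 = floor(sqrt(1638)) = 40, since 40^2 = 1600 <= 1638 < 1681 = 41^2.
Iterate m_{i+1} = d_i*a_i - m_i, d_{i+1} = (1638 - m_{i+1}^2)/d_i, a_{i+1} = floor((a_0 + m_{i+1})/d_{i+1}):
  m_1 = 1*40 - 0 = 40, d_1 = (1638 - 40^2)/1 = 38/1 = 38, a_1 = floor((40 + 40)/38) = 2.
  m_2 = 38*2 - 40 = 36, d_2 = (1638 - 36^2)/38 = 342/38 = 9, a_2 = floor((40 + 36)/9) = 8.
  m_3 = 9*8 - 36 = 36, d_3 = (1638 - 36^2)/9 = 342/9 = 38, a_3 = floor((40 + 36)/38) = 2.
  m_4 = 38*2 - 36 = 40, d_4 = (1638 - 40^2)/38 = 38/38 = 1, a_4 = floor((40 + 40)/1) = 80.
  m_5 = 1*80 - 40 = 40, d_5 = (1638 - 40^2)/1 = 38/1 = 38: (m_5, d_5) = (m_1, d_1) = (40, 38), so from here the quotients repeat a_1, ..., a_4; the period length is 4.
Hence the expansion of sqrt(1638) is a_0 = 40 followed by the repeating block 2, 8, 2, 80 (period 4).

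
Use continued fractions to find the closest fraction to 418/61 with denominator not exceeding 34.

Expand x = 418/61 as a continued fraction with the Euclidean algorithm:
  418 = 6*61 + 52, so a_0 = 6.
  61 = 1*52 + 9, so a_1 = 1.
  52 = 5*9 + 7, so a_2 = 5.
  9 = 1*7 + 2, so a_3 = 1.
  7 = 3*2 + 1, so a_4 = 3.
  2 = 2*1 + 0, so a_5 = 2.
so x = [6; 1, 5, 1, 3, 2].
Convergents (p_i = a_i*p_{i-1} + p_{i-2}, q_i = a_i*q_{i-1} + q_{i-2} with p_{-2}=0, p_{-1}=1, q_{-2}=1, q_{-1}=0), until the denominator exceeds 34:
  i=0: a_0=6, p_0 = 6*1 + 0 = 6, q_0 = 6*0 + 1 = 1.
  i=1: a_1=1, p_1 = 1*6 + 1 = 7, q_1 = 1*1 + 0 = 1.
  i=2: a_2=5, p_2 = 5*7 + 6 = 41, q_2 = 5*1 + 1 = 6.
  i=3: a_3=1, p_3 = 1*41 + 7 = 48, q_3 = 1*6 + 1 = 7.
  i=4: a_4=3, p_4 = 3*48 + 41 = 185, q_4 = 3*7 + 6 = 27.
  i=5: a_5=2, p_5 = 2*185 + 48 = 418, q_5 = 2*27 + 7 = 61.
q_5 = 61 > 34, so the last convergent with denominator <= 34 is p_4/q_4 = 185/27.
The closest fraction with denominator <= 34 is either p_4/q_4 or the intermediate fraction (k*p_4 + p_3)/(k*q_4 + q_3) with the largest k >= 1 whose denominator stays <= 34; these approach x as k grows, and every other convergent or intermediate fraction in range is farther away.
Largest k: floor((34 - q_3)/q_4) = floor((34 - 7)/27) = 1.
That gives (1*185 + 48)/(1*27 + 7) = 233/34.
Compare the errors: |x - 185/27| = |418*27 - 185*61|/(61*27) = 1/1647, and |x - 233/34| = |418*34 - 233*61|/(61*34) = 1/2074.
Cross-multiplying, 1*1647 = 1647 < 2074 = 1*2074, so 1/2074 is smaller: the intermediate fraction 233/34 is closer to x than 185/27.

233/34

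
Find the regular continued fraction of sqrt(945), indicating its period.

Write x_i = (sqrt(945) + m_i)/d_i with (m_0, d_0) = (0, 1). a_0 = floor(sqrt(945)) = 30, since 30^2 = 900 <= 945 < 961 = 31^2.
Iterate m_{i+1} = d_i*a_i - m_i, d_{i+1} = (945 - m_{i+1}^2)/d_i, a_{i+1} = floor((a_0 + m_{i+1})/d_{i+1}):
  m_1 = 1*30 - 0 = 30, d_1 = (945 - 30^2)/1 = 45/1 = 45, a_1 = floor((30 + 30)/45) = 1.
  m_2 = 45*1 - 30 = 15, d_2 = (945 - 15^2)/45 = 720/45 = 16, a_2 = floor((30 + 15)/16) = 2.
  m_3 = 16*2 - 15 = 17, d_3 = (945 - 17^2)/16 = 656/16 = 41, a_3 = floor((30 + 17)/41) = 1.
  m_4 = 41*1 - 17 = 24, d_4 = (945 - 24^2)/41 = 369/41 = 9, a_4 = floor((30 + 24)/9) = 6.
  m_5 = 9*6 - 24 = 30, d_5 = (945 - 30^2)/9 = 45/9 = 5, a_5 = floor((30 + 30)/5) = 12.
  m_6 = 5*12 - 30 = 30, d_6 = (945 - 30^2)/5 = 45/5 = 9, a_6 = floor((30 + 30)/9) = 6.
  m_7 = 9*6 - 30 = 24, d_7 = (945 - 24^2)/9 = 369/9 = 41, a_7 = floor((30 + 24)/41) = 1.
  m_8 = 41*1 - 24 = 17, d_8 = (945 - 17^2)/41 = 656/41 = 16, a_8 = floor((30 + 17)/16) = 2.
  m_9 = 16*2 - 17 = 15, d_9 = (945 - 15^2)/16 = 720/16 = 45, a_9 = floor((30 + 15)/45) = 1.
  m_10 = 45*1 - 15 = 30, d_10 = (945 - 30^2)/45 = 45/45 = 1, a_10 = floor((30 + 30)/1) = 60.
  m_11 = 1*60 - 30 = 30, d_11 = (945 - 30^2)/1 = 45/1 = 45: (m_11, d_11) = (m_1, d_1) = (30, 45), so from here the quotients repeat a_1, ..., a_10; the period length is 10.
Hence the expansion of sqrt(945) is a_0 = 30 followed by the repeating block 1, 2, 1, 6, 12, 6, 1, 2, 1, 60 (period 10).

[30; (1, 2, 1, 6, 12, 6, 1, 2, 1, 60)]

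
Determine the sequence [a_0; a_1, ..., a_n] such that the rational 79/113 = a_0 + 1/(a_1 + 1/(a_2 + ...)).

Run the Euclidean algorithm on 79 and 113; the successive quotients are the partial quotients a_0, a_1, ... (each step inverts the fractional part left over by the previous one):
  79 = 0*113 + 79, so a_0 = 0.
  113 = 1*79 + 34, so a_1 = 1.
  79 = 2*34 + 11, so a_2 = 2.
  34 = 3*11 + 1, so a_3 = 3.
  11 = 11*1 + 0, so a_4 = 11.
The remainder reaches 0 after 5 divisions, so the expansion has 5 partial quotients, read off in order.

[0; 1, 2, 3, 11]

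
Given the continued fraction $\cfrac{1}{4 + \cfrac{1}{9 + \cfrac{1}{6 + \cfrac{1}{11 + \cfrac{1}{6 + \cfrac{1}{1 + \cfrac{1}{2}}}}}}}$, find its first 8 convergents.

Using the convergent recurrence p_i = a_i*p_{i-1} + p_{i-2}, q_i = a_i*q_{i-1} + q_{i-2} with p_{-2}=0, p_{-1}=1, q_{-2}=1, q_{-1}=0:
  i=0: a_0=0, p_0 = 0*1 + 0 = 0, q_0 = 0*0 + 1 = 1.
  i=1: a_1=4, p_1 = 4*0 + 1 = 1, q_1 = 4*1 + 0 = 4.
  i=2: a_2=9, p_2 = 9*1 + 0 = 9, q_2 = 9*4 + 1 = 37.
  i=3: a_3=6, p_3 = 6*9 + 1 = 55, q_3 = 6*37 + 4 = 226.
  i=4: a_4=11, p_4 = 11*55 + 9 = 614, q_4 = 11*226 + 37 = 2523.
  i=5: a_5=6, p_5 = 6*614 + 55 = 3739, q_5 = 6*2523 + 226 = 15364.
  i=6: a_6=1, p_6 = 1*3739 + 614 = 4353, q_6 = 1*15364 + 2523 = 17887.
  i=7: a_7=2, p_7 = 2*4353 + 3739 = 12445, q_7 = 2*17887 + 15364 = 51138.

0/1, 1/4, 9/37, 55/226, 614/2523, 3739/15364, 4353/17887, 12445/51138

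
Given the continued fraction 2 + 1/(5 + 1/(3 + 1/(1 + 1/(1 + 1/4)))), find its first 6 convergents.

2/1, 11/5, 35/16, 46/21, 81/37, 370/169

Using the convergent recurrence p_i = a_i*p_{i-1} + p_{i-2}, q_i = a_i*q_{i-1} + q_{i-2} with p_{-2}=0, p_{-1}=1, q_{-2}=1, q_{-1}=0:
  i=0: a_0=2, p_0 = 2*1 + 0 = 2, q_0 = 2*0 + 1 = 1.
  i=1: a_1=5, p_1 = 5*2 + 1 = 11, q_1 = 5*1 + 0 = 5.
  i=2: a_2=3, p_2 = 3*11 + 2 = 35, q_2 = 3*5 + 1 = 16.
  i=3: a_3=1, p_3 = 1*35 + 11 = 46, q_3 = 1*16 + 5 = 21.
  i=4: a_4=1, p_4 = 1*46 + 35 = 81, q_4 = 1*21 + 16 = 37.
  i=5: a_5=4, p_5 = 4*81 + 46 = 370, q_5 = 4*37 + 21 = 169.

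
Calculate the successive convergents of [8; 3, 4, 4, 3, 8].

8/1, 25/3, 108/13, 457/55, 1479/178, 12289/1479

Using the convergent recurrence p_i = a_i*p_{i-1} + p_{i-2}, q_i = a_i*q_{i-1} + q_{i-2} with p_{-2}=0, p_{-1}=1, q_{-2}=1, q_{-1}=0:
  i=0: a_0=8, p_0 = 8*1 + 0 = 8, q_0 = 8*0 + 1 = 1.
  i=1: a_1=3, p_1 = 3*8 + 1 = 25, q_1 = 3*1 + 0 = 3.
  i=2: a_2=4, p_2 = 4*25 + 8 = 108, q_2 = 4*3 + 1 = 13.
  i=3: a_3=4, p_3 = 4*108 + 25 = 457, q_3 = 4*13 + 3 = 55.
  i=4: a_4=3, p_4 = 3*457 + 108 = 1479, q_4 = 3*55 + 13 = 178.
  i=5: a_5=8, p_5 = 8*1479 + 457 = 12289, q_5 = 8*178 + 55 = 1479.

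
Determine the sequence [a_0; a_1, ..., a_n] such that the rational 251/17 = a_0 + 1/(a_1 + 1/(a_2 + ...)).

Run the Euclidean algorithm on 251 and 17; the successive quotients are the partial quotients a_0, a_1, ... (each step inverts the fractional part left over by the previous one):
  251 = 14*17 + 13, so a_0 = 14.
  17 = 1*13 + 4, so a_1 = 1.
  13 = 3*4 + 1, so a_2 = 3.
  4 = 4*1 + 0, so a_3 = 4.
The remainder reaches 0 after 4 divisions, so the expansion has 4 partial quotients, read off in order.

[14; 1, 3, 4]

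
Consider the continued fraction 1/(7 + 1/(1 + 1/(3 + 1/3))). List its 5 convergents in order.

Using the convergent recurrence p_i = a_i*p_{i-1} + p_{i-2}, q_i = a_i*q_{i-1} + q_{i-2} with p_{-2}=0, p_{-1}=1, q_{-2}=1, q_{-1}=0:
  i=0: a_0=0, p_0 = 0*1 + 0 = 0, q_0 = 0*0 + 1 = 1.
  i=1: a_1=7, p_1 = 7*0 + 1 = 1, q_1 = 7*1 + 0 = 7.
  i=2: a_2=1, p_2 = 1*1 + 0 = 1, q_2 = 1*7 + 1 = 8.
  i=3: a_3=3, p_3 = 3*1 + 1 = 4, q_3 = 3*8 + 7 = 31.
  i=4: a_4=3, p_4 = 3*4 + 1 = 13, q_4 = 3*31 + 8 = 101.

0/1, 1/7, 1/8, 4/31, 13/101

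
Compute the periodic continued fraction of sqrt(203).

[14; (4, 28)]

Write x_i = (sqrt(203) + m_i)/d_i with (m_0, d_0) = (0, 1). a_0 = floor(sqrt(203)) = 14, since 14^2 = 196 <= 203 < 225 = 15^2.
Iterate m_{i+1} = d_i*a_i - m_i, d_{i+1} = (203 - m_{i+1}^2)/d_i, a_{i+1} = floor((a_0 + m_{i+1})/d_{i+1}):
  m_1 = 1*14 - 0 = 14, d_1 = (203 - 14^2)/1 = 7/1 = 7, a_1 = floor((14 + 14)/7) = 4.
  m_2 = 7*4 - 14 = 14, d_2 = (203 - 14^2)/7 = 7/7 = 1, a_2 = floor((14 + 14)/1) = 28.
  m_3 = 1*28 - 14 = 14, d_3 = (203 - 14^2)/1 = 7/1 = 7: (m_3, d_3) = (m_1, d_1) = (14, 7), so from here the quotients repeat a_1, a_2; the period length is 2.
Hence the expansion of sqrt(203) is a_0 = 14 followed by the repeating block 4, 28 (period 2).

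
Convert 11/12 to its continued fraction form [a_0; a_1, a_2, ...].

Run the Euclidean algorithm on 11 and 12; the successive quotients are the partial quotients a_0, a_1, ... (each step inverts the fractional part left over by the previous one):
  11 = 0*12 + 11, so a_0 = 0.
  12 = 1*11 + 1, so a_1 = 1.
  11 = 11*1 + 0, so a_2 = 11.
The remainder reaches 0 after 3 divisions, so the expansion has 3 partial quotients, read off in order.

[0; 1, 11]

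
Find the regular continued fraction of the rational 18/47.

[0; 2, 1, 1, 1, 1, 3]

Run the Euclidean algorithm on 18 and 47; the successive quotients are the partial quotients a_0, a_1, ... (each step inverts the fractional part left over by the previous one):
  18 = 0*47 + 18, so a_0 = 0.
  47 = 2*18 + 11, so a_1 = 2.
  18 = 1*11 + 7, so a_2 = 1.
  11 = 1*7 + 4, so a_3 = 1.
  7 = 1*4 + 3, so a_4 = 1.
  4 = 1*3 + 1, so a_5 = 1.
  3 = 3*1 + 0, so a_6 = 3.
The remainder reaches 0 after 7 divisions, so the expansion has 7 partial quotients, read off in order.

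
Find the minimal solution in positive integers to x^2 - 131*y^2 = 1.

First expand sqrt(131) as a continued fraction. With x_i = (sqrt(131) + m_i)/d_i and (m_0, d_0) = (0, 1): a_0 = floor(sqrt(131)) = 11, since 11^2 = 121 <= 131 < 144 = 12^2.
Iterate m_{i+1} = d_i*a_i - m_i, d_{i+1} = (131 - m_{i+1}^2)/d_i, a_{i+1} = floor((a_0 + m_{i+1})/d_{i+1}):
  m_1 = 1*11 - 0 = 11, d_1 = (131 - 11^2)/1 = 10/1 = 10, a_1 = floor((11 + 11)/10) = 2.
  m_2 = 10*2 - 11 = 9, d_2 = (131 - 9^2)/10 = 50/10 = 5, a_2 = floor((11 + 9)/5) = 4.
  m_3 = 5*4 - 9 = 11, d_3 = (131 - 11^2)/5 = 10/5 = 2, a_3 = floor((11 + 11)/2) = 11.
  m_4 = 2*11 - 11 = 11, d_4 = (131 - 11^2)/2 = 10/2 = 5, a_4 = floor((11 + 11)/5) = 4.
  m_5 = 5*4 - 11 = 9, d_5 = (131 - 9^2)/5 = 50/5 = 10, a_5 = floor((11 + 9)/10) = 2.
  m_6 = 10*2 - 9 = 11, d_6 = (131 - 11^2)/10 = 10/10 = 1, a_6 = floor((11 + 11)/1) = 22.
  m_7 = 1*22 - 11 = 11, d_7 = (131 - 11^2)/1 = 10/1 = 10: (m_7, d_7) = (m_1, d_1) = (11, 10), so from here the quotients repeat a_1, ..., a_6; the period length is 6.
So sqrt(131) = [11; (2, 4, 11, 4, 2, 22)] with period length k = 6.
k is even, so the fundamental solution of x^2 - 131y^2 = 1 is (p_{k-1}, q_{k-1}) = (p_5, q_5); compute convergents through index 5.
Convergents (p_i = a_i*p_{i-1} + p_{i-2}, q_i = a_i*q_{i-1} + q_{i-2} with p_{-2}=0, p_{-1}=1, q_{-2}=1, q_{-1}=0):
  i=0: a_0=11, p_0 = 11*1 + 0 = 11, q_0 = 11*0 + 1 = 1.
  i=1: a_1=2, p_1 = 2*11 + 1 = 23, q_1 = 2*1 + 0 = 2.
  i=2: a_2=4, p_2 = 4*23 + 11 = 103, q_2 = 4*2 + 1 = 9.
  i=3: a_3=11, p_3 = 11*103 + 23 = 1156, q_3 = 11*9 + 2 = 101.
  i=4: a_4=4, p_4 = 4*1156 + 103 = 4727, q_4 = 4*101 + 9 = 413.
  i=5: a_5=2, p_5 = 2*4727 + 1156 = 10610, q_5 = 2*413 + 101 = 927.
Check: 10610^2 - 131*927^2 = 112572100 - 112572099 = 1, so (x, y) = (10610, 927) solves the equation, and by the theorem it is the least positive solution.

(x, y) = (10610, 927)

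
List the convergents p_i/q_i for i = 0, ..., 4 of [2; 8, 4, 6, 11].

Using the convergent recurrence p_i = a_i*p_{i-1} + p_{i-2}, q_i = a_i*q_{i-1} + q_{i-2} with p_{-2}=0, p_{-1}=1, q_{-2}=1, q_{-1}=0:
  i=0: a_0=2, p_0 = 2*1 + 0 = 2, q_0 = 2*0 + 1 = 1.
  i=1: a_1=8, p_1 = 8*2 + 1 = 17, q_1 = 8*1 + 0 = 8.
  i=2: a_2=4, p_2 = 4*17 + 2 = 70, q_2 = 4*8 + 1 = 33.
  i=3: a_3=6, p_3 = 6*70 + 17 = 437, q_3 = 6*33 + 8 = 206.
  i=4: a_4=11, p_4 = 11*437 + 70 = 4877, q_4 = 11*206 + 33 = 2299.

2/1, 17/8, 70/33, 437/206, 4877/2299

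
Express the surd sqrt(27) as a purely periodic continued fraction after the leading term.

Write x_i = (sqrt(27) + m_i)/d_i with (m_0, d_0) = (0, 1). a_0 = floor(sqrt(27)) = 5, since 5^2 = 25 <= 27 < 36 = 6^2.
Iterate m_{i+1} = d_i*a_i - m_i, d_{i+1} = (27 - m_{i+1}^2)/d_i, a_{i+1} = floor((a_0 + m_{i+1})/d_{i+1}):
  m_1 = 1*5 - 0 = 5, d_1 = (27 - 5^2)/1 = 2/1 = 2, a_1 = floor((5 + 5)/2) = 5.
  m_2 = 2*5 - 5 = 5, d_2 = (27 - 5^2)/2 = 2/2 = 1, a_2 = floor((5 + 5)/1) = 10.
  m_3 = 1*10 - 5 = 5, d_3 = (27 - 5^2)/1 = 2/1 = 2: (m_3, d_3) = (m_1, d_1) = (5, 2), so from here the quotients repeat a_1, a_2; the period length is 2.
Hence the expansion of sqrt(27) is a_0 = 5 followed by the repeating block 5, 10 (period 2).

[5; (5, 10)]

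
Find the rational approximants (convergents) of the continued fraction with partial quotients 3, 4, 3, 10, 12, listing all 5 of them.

3/1, 13/4, 42/13, 433/134, 5238/1621

Using the convergent recurrence p_i = a_i*p_{i-1} + p_{i-2}, q_i = a_i*q_{i-1} + q_{i-2} with p_{-2}=0, p_{-1}=1, q_{-2}=1, q_{-1}=0:
  i=0: a_0=3, p_0 = 3*1 + 0 = 3, q_0 = 3*0 + 1 = 1.
  i=1: a_1=4, p_1 = 4*3 + 1 = 13, q_1 = 4*1 + 0 = 4.
  i=2: a_2=3, p_2 = 3*13 + 3 = 42, q_2 = 3*4 + 1 = 13.
  i=3: a_3=10, p_3 = 10*42 + 13 = 433, q_3 = 10*13 + 4 = 134.
  i=4: a_4=12, p_4 = 12*433 + 42 = 5238, q_4 = 12*134 + 13 = 1621.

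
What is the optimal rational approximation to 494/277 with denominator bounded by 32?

41/23

Expand x = 494/277 as a continued fraction with the Euclidean algorithm:
  494 = 1*277 + 217, so a_0 = 1.
  277 = 1*217 + 60, so a_1 = 1.
  217 = 3*60 + 37, so a_2 = 3.
  60 = 1*37 + 23, so a_3 = 1.
  37 = 1*23 + 14, so a_4 = 1.
  23 = 1*14 + 9, so a_5 = 1.
  14 = 1*9 + 5, so a_6 = 1.
  9 = 1*5 + 4, so a_7 = 1.
  5 = 1*4 + 1, so a_8 = 1.
  4 = 4*1 + 0, so a_9 = 4.
so x = [1; 1, 3, 1, 1, 1, 1, 1, 1, 4].
Convergents (p_i = a_i*p_{i-1} + p_{i-2}, q_i = a_i*q_{i-1} + q_{i-2} with p_{-2}=0, p_{-1}=1, q_{-2}=1, q_{-1}=0), until the denominator exceeds 32:
  i=0: a_0=1, p_0 = 1*1 + 0 = 1, q_0 = 1*0 + 1 = 1.
  i=1: a_1=1, p_1 = 1*1 + 1 = 2, q_1 = 1*1 + 0 = 1.
  i=2: a_2=3, p_2 = 3*2 + 1 = 7, q_2 = 3*1 + 1 = 4.
  i=3: a_3=1, p_3 = 1*7 + 2 = 9, q_3 = 1*4 + 1 = 5.
  i=4: a_4=1, p_4 = 1*9 + 7 = 16, q_4 = 1*5 + 4 = 9.
  i=5: a_5=1, p_5 = 1*16 + 9 = 25, q_5 = 1*9 + 5 = 14.
  i=6: a_6=1, p_6 = 1*25 + 16 = 41, q_6 = 1*14 + 9 = 23.
  i=7: a_7=1, p_7 = 1*41 + 25 = 66, q_7 = 1*23 + 14 = 37.
q_7 = 37 > 32, so the last convergent with denominator <= 32 is p_6/q_6 = 41/23.
The closest fraction with denominator <= 32 is either p_6/q_6 or the intermediate fraction (k*p_6 + p_5)/(k*q_6 + q_5) with the largest k >= 1 whose denominator stays <= 32; these approach x as k grows, and every other convergent or intermediate fraction in range is farther away.
Largest k: floor((32 - q_5)/q_6) = floor((32 - 14)/23) = 0.
Since k = 0, no intermediate fraction beyond p_6/q_6 has denominator <= 32, so the convergent 41/23 is the closest (its error is |494*23 - 41*277|/(277*23) = 5/6371).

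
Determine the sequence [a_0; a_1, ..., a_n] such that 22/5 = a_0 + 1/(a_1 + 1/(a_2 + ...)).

Run the Euclidean algorithm on 22 and 5; the successive quotients are the partial quotients a_0, a_1, ... (each step inverts the fractional part left over by the previous one):
  22 = 4*5 + 2, so a_0 = 4.
  5 = 2*2 + 1, so a_1 = 2.
  2 = 2*1 + 0, so a_2 = 2.
The remainder reaches 0 after 3 divisions, so the expansion has 3 partial quotients, read off in order.

[4; 2, 2]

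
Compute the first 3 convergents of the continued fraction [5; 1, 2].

5/1, 6/1, 17/3

Using the convergent recurrence p_i = a_i*p_{i-1} + p_{i-2}, q_i = a_i*q_{i-1} + q_{i-2} with p_{-2}=0, p_{-1}=1, q_{-2}=1, q_{-1}=0:
  i=0: a_0=5, p_0 = 5*1 + 0 = 5, q_0 = 5*0 + 1 = 1.
  i=1: a_1=1, p_1 = 1*5 + 1 = 6, q_1 = 1*1 + 0 = 1.
  i=2: a_2=2, p_2 = 2*6 + 5 = 17, q_2 = 2*1 + 1 = 3.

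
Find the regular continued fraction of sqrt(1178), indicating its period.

Write x_i = (sqrt(1178) + m_i)/d_i with (m_0, d_0) = (0, 1). a_0 = floor(sqrt(1178)) = 34, since 34^2 = 1156 <= 1178 < 1225 = 35^2.
Iterate m_{i+1} = d_i*a_i - m_i, d_{i+1} = (1178 - m_{i+1}^2)/d_i, a_{i+1} = floor((a_0 + m_{i+1})/d_{i+1}):
  m_1 = 1*34 - 0 = 34, d_1 = (1178 - 34^2)/1 = 22/1 = 22, a_1 = floor((34 + 34)/22) = 3.
  m_2 = 22*3 - 34 = 32, d_2 = (1178 - 32^2)/22 = 154/22 = 7, a_2 = floor((34 + 32)/7) = 9.
  m_3 = 7*9 - 32 = 31, d_3 = (1178 - 31^2)/7 = 217/7 = 31, a_3 = floor((34 + 31)/31) = 2.
  m_4 = 31*2 - 31 = 31, d_4 = (1178 - 31^2)/31 = 217/31 = 7, a_4 = floor((34 + 31)/7) = 9.
  m_5 = 7*9 - 31 = 32, d_5 = (1178 - 32^2)/7 = 154/7 = 22, a_5 = floor((34 + 32)/22) = 3.
  m_6 = 22*3 - 32 = 34, d_6 = (1178 - 34^2)/22 = 22/22 = 1, a_6 = floor((34 + 34)/1) = 68.
  m_7 = 1*68 - 34 = 34, d_7 = (1178 - 34^2)/1 = 22/1 = 22: (m_7, d_7) = (m_1, d_1) = (34, 22), so from here the quotients repeat a_1, ..., a_6; the period length is 6.
Hence the expansion of sqrt(1178) is a_0 = 34 followed by the repeating block 3, 9, 2, 9, 3, 68 (period 6).

[34; (3, 9, 2, 9, 3, 68)]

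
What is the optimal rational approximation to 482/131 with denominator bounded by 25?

92/25

Expand x = 482/131 as a continued fraction with the Euclidean algorithm:
  482 = 3*131 + 89, so a_0 = 3.
  131 = 1*89 + 42, so a_1 = 1.
  89 = 2*42 + 5, so a_2 = 2.
  42 = 8*5 + 2, so a_3 = 8.
  5 = 2*2 + 1, so a_4 = 2.
  2 = 2*1 + 0, so a_5 = 2.
so x = [3; 1, 2, 8, 2, 2].
Convergents (p_i = a_i*p_{i-1} + p_{i-2}, q_i = a_i*q_{i-1} + q_{i-2} with p_{-2}=0, p_{-1}=1, q_{-2}=1, q_{-1}=0), until the denominator exceeds 25:
  i=0: a_0=3, p_0 = 3*1 + 0 = 3, q_0 = 3*0 + 1 = 1.
  i=1: a_1=1, p_1 = 1*3 + 1 = 4, q_1 = 1*1 + 0 = 1.
  i=2: a_2=2, p_2 = 2*4 + 3 = 11, q_2 = 2*1 + 1 = 3.
  i=3: a_3=8, p_3 = 8*11 + 4 = 92, q_3 = 8*3 + 1 = 25.
  i=4: a_4=2, p_4 = 2*92 + 11 = 195, q_4 = 2*25 + 3 = 53.
q_4 = 53 > 25, so the last convergent with denominator <= 25 is p_3/q_3 = 92/25.
The closest fraction with denominator <= 25 is either p_3/q_3 or the intermediate fraction (k*p_3 + p_2)/(k*q_3 + q_2) with the largest k >= 1 whose denominator stays <= 25; these approach x as k grows, and every other convergent or intermediate fraction in range is farther away.
Largest k: floor((25 - q_2)/q_3) = floor((25 - 3)/25) = 0.
Since k = 0, no intermediate fraction beyond p_3/q_3 has denominator <= 25, so the convergent 92/25 is the closest (its error is |482*25 - 92*131|/(131*25) = 2/3275).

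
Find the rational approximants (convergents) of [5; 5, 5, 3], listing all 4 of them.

Using the convergent recurrence p_i = a_i*p_{i-1} + p_{i-2}, q_i = a_i*q_{i-1} + q_{i-2} with p_{-2}=0, p_{-1}=1, q_{-2}=1, q_{-1}=0:
  i=0: a_0=5, p_0 = 5*1 + 0 = 5, q_0 = 5*0 + 1 = 1.
  i=1: a_1=5, p_1 = 5*5 + 1 = 26, q_1 = 5*1 + 0 = 5.
  i=2: a_2=5, p_2 = 5*26 + 5 = 135, q_2 = 5*5 + 1 = 26.
  i=3: a_3=3, p_3 = 3*135 + 26 = 431, q_3 = 3*26 + 5 = 83.

5/1, 26/5, 135/26, 431/83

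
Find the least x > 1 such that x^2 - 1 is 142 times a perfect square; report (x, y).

First expand sqrt(142) as a continued fraction. With x_i = (sqrt(142) + m_i)/d_i and (m_0, d_0) = (0, 1): a_0 = floor(sqrt(142)) = 11, since 11^2 = 121 <= 142 < 144 = 12^2.
Iterate m_{i+1} = d_i*a_i - m_i, d_{i+1} = (142 - m_{i+1}^2)/d_i, a_{i+1} = floor((a_0 + m_{i+1})/d_{i+1}):
  m_1 = 1*11 - 0 = 11, d_1 = (142 - 11^2)/1 = 21/1 = 21, a_1 = floor((11 + 11)/21) = 1.
  m_2 = 21*1 - 11 = 10, d_2 = (142 - 10^2)/21 = 42/21 = 2, a_2 = floor((11 + 10)/2) = 10.
  m_3 = 2*10 - 10 = 10, d_3 = (142 - 10^2)/2 = 42/2 = 21, a_3 = floor((11 + 10)/21) = 1.
  m_4 = 21*1 - 10 = 11, d_4 = (142 - 11^2)/21 = 21/21 = 1, a_4 = floor((11 + 11)/1) = 22.
  m_5 = 1*22 - 11 = 11, d_5 = (142 - 11^2)/1 = 21/1 = 21: (m_5, d_5) = (m_1, d_1) = (11, 21), so from here the quotients repeat a_1, ..., a_4; the period length is 4.
So sqrt(142) = [11; (1, 10, 1, 22)] with period length k = 4.
k is even, so the fundamental solution of x^2 - 142y^2 = 1 is (p_{k-1}, q_{k-1}) = (p_3, q_3); compute convergents through index 3.
Convergents (p_i = a_i*p_{i-1} + p_{i-2}, q_i = a_i*q_{i-1} + q_{i-2} with p_{-2}=0, p_{-1}=1, q_{-2}=1, q_{-1}=0):
  i=0: a_0=11, p_0 = 11*1 + 0 = 11, q_0 = 11*0 + 1 = 1.
  i=1: a_1=1, p_1 = 1*11 + 1 = 12, q_1 = 1*1 + 0 = 1.
  i=2: a_2=10, p_2 = 10*12 + 11 = 131, q_2 = 10*1 + 1 = 11.
  i=3: a_3=1, p_3 = 1*131 + 12 = 143, q_3 = 1*11 + 1 = 12.
Check: 143^2 - 142*12^2 = 20449 - 20448 = 1, so (x, y) = (143, 12) solves the equation, and by the theorem it is the least positive solution.

(x, y) = (143, 12)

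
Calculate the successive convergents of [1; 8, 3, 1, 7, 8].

1/1, 9/8, 28/25, 37/33, 287/256, 2333/2081

Using the convergent recurrence p_i = a_i*p_{i-1} + p_{i-2}, q_i = a_i*q_{i-1} + q_{i-2} with p_{-2}=0, p_{-1}=1, q_{-2}=1, q_{-1}=0:
  i=0: a_0=1, p_0 = 1*1 + 0 = 1, q_0 = 1*0 + 1 = 1.
  i=1: a_1=8, p_1 = 8*1 + 1 = 9, q_1 = 8*1 + 0 = 8.
  i=2: a_2=3, p_2 = 3*9 + 1 = 28, q_2 = 3*8 + 1 = 25.
  i=3: a_3=1, p_3 = 1*28 + 9 = 37, q_3 = 1*25 + 8 = 33.
  i=4: a_4=7, p_4 = 7*37 + 28 = 287, q_4 = 7*33 + 25 = 256.
  i=5: a_5=8, p_5 = 8*287 + 37 = 2333, q_5 = 8*256 + 33 = 2081.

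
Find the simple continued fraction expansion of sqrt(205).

Write x_i = (sqrt(205) + m_i)/d_i with (m_0, d_0) = (0, 1). a_0 = floor(sqrt(205)) = 14, since 14^2 = 196 <= 205 < 225 = 15^2.
Iterate m_{i+1} = d_i*a_i - m_i, d_{i+1} = (205 - m_{i+1}^2)/d_i, a_{i+1} = floor((a_0 + m_{i+1})/d_{i+1}):
  m_1 = 1*14 - 0 = 14, d_1 = (205 - 14^2)/1 = 9/1 = 9, a_1 = floor((14 + 14)/9) = 3.
  m_2 = 9*3 - 14 = 13, d_2 = (205 - 13^2)/9 = 36/9 = 4, a_2 = floor((14 + 13)/4) = 6.
  m_3 = 4*6 - 13 = 11, d_3 = (205 - 11^2)/4 = 84/4 = 21, a_3 = floor((14 + 11)/21) = 1.
  m_4 = 21*1 - 11 = 10, d_4 = (205 - 10^2)/21 = 105/21 = 5, a_4 = floor((14 + 10)/5) = 4.
  m_5 = 5*4 - 10 = 10, d_5 = (205 - 10^2)/5 = 105/5 = 21, a_5 = floor((14 + 10)/21) = 1.
  m_6 = 21*1 - 10 = 11, d_6 = (205 - 11^2)/21 = 84/21 = 4, a_6 = floor((14 + 11)/4) = 6.
  m_7 = 4*6 - 11 = 13, d_7 = (205 - 13^2)/4 = 36/4 = 9, a_7 = floor((14 + 13)/9) = 3.
  m_8 = 9*3 - 13 = 14, d_8 = (205 - 14^2)/9 = 9/9 = 1, a_8 = floor((14 + 14)/1) = 28.
  m_9 = 1*28 - 14 = 14, d_9 = (205 - 14^2)/1 = 9/1 = 9: (m_9, d_9) = (m_1, d_1) = (14, 9), so from here the quotients repeat a_1, ..., a_8; the period length is 8.
Hence the expansion of sqrt(205) is a_0 = 14 followed by the repeating block 3, 6, 1, 4, 1, 6, 3, 28 (period 8).

[14; (3, 6, 1, 4, 1, 6, 3, 28)]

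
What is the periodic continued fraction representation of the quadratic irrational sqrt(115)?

[10; (1, 2, 1, 1, 1, 1, 1, 2, 1, 20)]

Write x_i = (sqrt(115) + m_i)/d_i with (m_0, d_0) = (0, 1). a_0 = floor(sqrt(115)) = 10, since 10^2 = 100 <= 115 < 121 = 11^2.
Iterate m_{i+1} = d_i*a_i - m_i, d_{i+1} = (115 - m_{i+1}^2)/d_i, a_{i+1} = floor((a_0 + m_{i+1})/d_{i+1}):
  m_1 = 1*10 - 0 = 10, d_1 = (115 - 10^2)/1 = 15/1 = 15, a_1 = floor((10 + 10)/15) = 1.
  m_2 = 15*1 - 10 = 5, d_2 = (115 - 5^2)/15 = 90/15 = 6, a_2 = floor((10 + 5)/6) = 2.
  m_3 = 6*2 - 5 = 7, d_3 = (115 - 7^2)/6 = 66/6 = 11, a_3 = floor((10 + 7)/11) = 1.
  m_4 = 11*1 - 7 = 4, d_4 = (115 - 4^2)/11 = 99/11 = 9, a_4 = floor((10 + 4)/9) = 1.
  m_5 = 9*1 - 4 = 5, d_5 = (115 - 5^2)/9 = 90/9 = 10, a_5 = floor((10 + 5)/10) = 1.
  m_6 = 10*1 - 5 = 5, d_6 = (115 - 5^2)/10 = 90/10 = 9, a_6 = floor((10 + 5)/9) = 1.
  m_7 = 9*1 - 5 = 4, d_7 = (115 - 4^2)/9 = 99/9 = 11, a_7 = floor((10 + 4)/11) = 1.
  m_8 = 11*1 - 4 = 7, d_8 = (115 - 7^2)/11 = 66/11 = 6, a_8 = floor((10 + 7)/6) = 2.
  m_9 = 6*2 - 7 = 5, d_9 = (115 - 5^2)/6 = 90/6 = 15, a_9 = floor((10 + 5)/15) = 1.
  m_10 = 15*1 - 5 = 10, d_10 = (115 - 10^2)/15 = 15/15 = 1, a_10 = floor((10 + 10)/1) = 20.
  m_11 = 1*20 - 10 = 10, d_11 = (115 - 10^2)/1 = 15/1 = 15: (m_11, d_11) = (m_1, d_1) = (10, 15), so from here the quotients repeat a_1, ..., a_10; the period length is 10.
Hence the expansion of sqrt(115) is a_0 = 10 followed by the repeating block 1, 2, 1, 1, 1, 1, 1, 2, 1, 20 (period 10).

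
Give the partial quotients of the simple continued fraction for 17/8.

[2; 8]

Run the Euclidean algorithm on 17 and 8; the successive quotients are the partial quotients a_0, a_1, ... (each step inverts the fractional part left over by the previous one):
  17 = 2*8 + 1, so a_0 = 2.
  8 = 8*1 + 0, so a_1 = 8.
The remainder reaches 0 after 2 divisions, so the expansion has 2 partial quotients, read off in order.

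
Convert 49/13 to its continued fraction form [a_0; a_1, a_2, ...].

Run the Euclidean algorithm on 49 and 13; the successive quotients are the partial quotients a_0, a_1, ... (each step inverts the fractional part left over by the previous one):
  49 = 3*13 + 10, so a_0 = 3.
  13 = 1*10 + 3, so a_1 = 1.
  10 = 3*3 + 1, so a_2 = 3.
  3 = 3*1 + 0, so a_3 = 3.
The remainder reaches 0 after 4 divisions, so the expansion has 4 partial quotients, read off in order.

[3; 1, 3, 3]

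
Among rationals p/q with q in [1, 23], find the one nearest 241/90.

Expand x = 241/90 as a continued fraction with the Euclidean algorithm:
  241 = 2*90 + 61, so a_0 = 2.
  90 = 1*61 + 29, so a_1 = 1.
  61 = 2*29 + 3, so a_2 = 2.
  29 = 9*3 + 2, so a_3 = 9.
  3 = 1*2 + 1, so a_4 = 1.
  2 = 2*1 + 0, so a_5 = 2.
so x = [2; 1, 2, 9, 1, 2].
Convergents (p_i = a_i*p_{i-1} + p_{i-2}, q_i = a_i*q_{i-1} + q_{i-2} with p_{-2}=0, p_{-1}=1, q_{-2}=1, q_{-1}=0), until the denominator exceeds 23:
  i=0: a_0=2, p_0 = 2*1 + 0 = 2, q_0 = 2*0 + 1 = 1.
  i=1: a_1=1, p_1 = 1*2 + 1 = 3, q_1 = 1*1 + 0 = 1.
  i=2: a_2=2, p_2 = 2*3 + 2 = 8, q_2 = 2*1 + 1 = 3.
  i=3: a_3=9, p_3 = 9*8 + 3 = 75, q_3 = 9*3 + 1 = 28.
q_3 = 28 > 23, so the last convergent with denominator <= 23 is p_2/q_2 = 8/3.
The closest fraction with denominator <= 23 is either p_2/q_2 or the intermediate fraction (k*p_2 + p_1)/(k*q_2 + q_1) with the largest k >= 1 whose denominator stays <= 23; these approach x as k grows, and every other convergent or intermediate fraction in range is farther away.
Largest k: floor((23 - q_1)/q_2) = floor((23 - 1)/3) = 7.
That gives (7*8 + 3)/(7*3 + 1) = 59/22.
Compare the errors: |x - 8/3| = |241*3 - 8*90|/(90*3) = 3/270, and |x - 59/22| = |241*22 - 59*90|/(90*22) = 8/1980.
Cross-multiplying, 8*270 = 2160 < 5940 = 3*1980, so 8/1980 is smaller: the intermediate fraction 59/22 is closer to x than 8/3.

59/22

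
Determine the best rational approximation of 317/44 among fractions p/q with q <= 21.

36/5

Expand x = 317/44 as a continued fraction with the Euclidean algorithm:
  317 = 7*44 + 9, so a_0 = 7.
  44 = 4*9 + 8, so a_1 = 4.
  9 = 1*8 + 1, so a_2 = 1.
  8 = 8*1 + 0, so a_3 = 8.
so x = [7; 4, 1, 8].
Convergents (p_i = a_i*p_{i-1} + p_{i-2}, q_i = a_i*q_{i-1} + q_{i-2} with p_{-2}=0, p_{-1}=1, q_{-2}=1, q_{-1}=0), until the denominator exceeds 21:
  i=0: a_0=7, p_0 = 7*1 + 0 = 7, q_0 = 7*0 + 1 = 1.
  i=1: a_1=4, p_1 = 4*7 + 1 = 29, q_1 = 4*1 + 0 = 4.
  i=2: a_2=1, p_2 = 1*29 + 7 = 36, q_2 = 1*4 + 1 = 5.
  i=3: a_3=8, p_3 = 8*36 + 29 = 317, q_3 = 8*5 + 4 = 44.
q_3 = 44 > 21, so the last convergent with denominator <= 21 is p_2/q_2 = 36/5.
The closest fraction with denominator <= 21 is either p_2/q_2 or the intermediate fraction (k*p_2 + p_1)/(k*q_2 + q_1) with the largest k >= 1 whose denominator stays <= 21; these approach x as k grows, and every other convergent or intermediate fraction in range is farther away.
Largest k: floor((21 - q_1)/q_2) = floor((21 - 4)/5) = 3.
That gives (3*36 + 29)/(3*5 + 4) = 137/19.
Compare the errors: |x - 36/5| = |317*5 - 36*44|/(44*5) = 1/220, and |x - 137/19| = |317*19 - 137*44|/(44*19) = 5/836.
Cross-multiplying, 1*836 = 836 < 1100 = 5*220, so 1/220 is smaller: the convergent 36/5 is closer to x than 137/19.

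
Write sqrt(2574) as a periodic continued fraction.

Write x_i = (sqrt(2574) + m_i)/d_i with (m_0, d_0) = (0, 1). a_0 = floor(sqrt(2574)) = 50, since 50^2 = 2500 <= 2574 < 2601 = 51^2.
Iterate m_{i+1} = d_i*a_i - m_i, d_{i+1} = (2574 - m_{i+1}^2)/d_i, a_{i+1} = floor((a_0 + m_{i+1})/d_{i+1}):
  m_1 = 1*50 - 0 = 50, d_1 = (2574 - 50^2)/1 = 74/1 = 74, a_1 = floor((50 + 50)/74) = 1.
  m_2 = 74*1 - 50 = 24, d_2 = (2574 - 24^2)/74 = 1998/74 = 27, a_2 = floor((50 + 24)/27) = 2.
  m_3 = 27*2 - 24 = 30, d_3 = (2574 - 30^2)/27 = 1674/27 = 62, a_3 = floor((50 + 30)/62) = 1.
  m_4 = 62*1 - 30 = 32, d_4 = (2574 - 32^2)/62 = 1550/62 = 25, a_4 = floor((50 + 32)/25) = 3.
  m_5 = 25*3 - 32 = 43, d_5 = (2574 - 43^2)/25 = 725/25 = 29, a_5 = floor((50 + 43)/29) = 3.
  m_6 = 29*3 - 43 = 44, d_6 = (2574 - 44^2)/29 = 638/29 = 22, a_6 = floor((50 + 44)/22) = 4.
  m_7 = 22*4 - 44 = 44, d_7 = (2574 - 44^2)/22 = 638/22 = 29, a_7 = floor((50 + 44)/29) = 3.
  m_8 = 29*3 - 44 = 43, d_8 = (2574 - 43^2)/29 = 725/29 = 25, a_8 = floor((50 + 43)/25) = 3.
  m_9 = 25*3 - 43 = 32, d_9 = (2574 - 32^2)/25 = 1550/25 = 62, a_9 = floor((50 + 32)/62) = 1.
  m_10 = 62*1 - 32 = 30, d_10 = (2574 - 30^2)/62 = 1674/62 = 27, a_10 = floor((50 + 30)/27) = 2.
  m_11 = 27*2 - 30 = 24, d_11 = (2574 - 24^2)/27 = 1998/27 = 74, a_11 = floor((50 + 24)/74) = 1.
  m_12 = 74*1 - 24 = 50, d_12 = (2574 - 50^2)/74 = 74/74 = 1, a_12 = floor((50 + 50)/1) = 100.
  m_13 = 1*100 - 50 = 50, d_13 = (2574 - 50^2)/1 = 74/1 = 74: (m_13, d_13) = (m_1, d_1) = (50, 74), so from here the quotients repeat a_1, ..., a_12; the period length is 12.
Hence the expansion of sqrt(2574) is a_0 = 50 followed by the repeating block 1, 2, 1, 3, 3, 4, 3, 3, 1, 2, 1, 100 (period 12).

[50; (1, 2, 1, 3, 3, 4, 3, 3, 1, 2, 1, 100)]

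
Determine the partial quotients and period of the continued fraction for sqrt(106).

[10; (3, 2, 1, 1, 1, 1, 2, 3, 20)]

Write x_i = (sqrt(106) + m_i)/d_i with (m_0, d_0) = (0, 1). a_0 = floor(sqrt(106)) = 10, since 10^2 = 100 <= 106 < 121 = 11^2.
Iterate m_{i+1} = d_i*a_i - m_i, d_{i+1} = (106 - m_{i+1}^2)/d_i, a_{i+1} = floor((a_0 + m_{i+1})/d_{i+1}):
  m_1 = 1*10 - 0 = 10, d_1 = (106 - 10^2)/1 = 6/1 = 6, a_1 = floor((10 + 10)/6) = 3.
  m_2 = 6*3 - 10 = 8, d_2 = (106 - 8^2)/6 = 42/6 = 7, a_2 = floor((10 + 8)/7) = 2.
  m_3 = 7*2 - 8 = 6, d_3 = (106 - 6^2)/7 = 70/7 = 10, a_3 = floor((10 + 6)/10) = 1.
  m_4 = 10*1 - 6 = 4, d_4 = (106 - 4^2)/10 = 90/10 = 9, a_4 = floor((10 + 4)/9) = 1.
  m_5 = 9*1 - 4 = 5, d_5 = (106 - 5^2)/9 = 81/9 = 9, a_5 = floor((10 + 5)/9) = 1.
  m_6 = 9*1 - 5 = 4, d_6 = (106 - 4^2)/9 = 90/9 = 10, a_6 = floor((10 + 4)/10) = 1.
  m_7 = 10*1 - 4 = 6, d_7 = (106 - 6^2)/10 = 70/10 = 7, a_7 = floor((10 + 6)/7) = 2.
  m_8 = 7*2 - 6 = 8, d_8 = (106 - 8^2)/7 = 42/7 = 6, a_8 = floor((10 + 8)/6) = 3.
  m_9 = 6*3 - 8 = 10, d_9 = (106 - 10^2)/6 = 6/6 = 1, a_9 = floor((10 + 10)/1) = 20.
  m_10 = 1*20 - 10 = 10, d_10 = (106 - 10^2)/1 = 6/1 = 6: (m_10, d_10) = (m_1, d_1) = (10, 6), so from here the quotients repeat a_1, ..., a_9; the period length is 9.
Hence the expansion of sqrt(106) is a_0 = 10 followed by the repeating block 3, 2, 1, 1, 1, 1, 2, 3, 20 (period 9).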